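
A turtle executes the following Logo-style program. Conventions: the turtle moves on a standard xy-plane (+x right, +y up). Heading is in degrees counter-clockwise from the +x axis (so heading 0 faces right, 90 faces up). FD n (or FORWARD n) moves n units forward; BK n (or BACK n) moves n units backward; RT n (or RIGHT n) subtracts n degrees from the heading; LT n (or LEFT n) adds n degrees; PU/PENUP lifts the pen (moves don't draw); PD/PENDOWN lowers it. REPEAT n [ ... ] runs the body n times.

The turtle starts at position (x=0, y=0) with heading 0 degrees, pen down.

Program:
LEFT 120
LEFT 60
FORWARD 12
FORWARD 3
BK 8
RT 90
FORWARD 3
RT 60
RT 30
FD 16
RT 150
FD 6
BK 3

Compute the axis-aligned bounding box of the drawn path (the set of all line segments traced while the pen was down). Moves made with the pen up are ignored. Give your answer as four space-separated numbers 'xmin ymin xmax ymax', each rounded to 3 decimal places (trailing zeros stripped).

Answer: -15 0 9 3

Derivation:
Executing turtle program step by step:
Start: pos=(0,0), heading=0, pen down
LT 120: heading 0 -> 120
LT 60: heading 120 -> 180
FD 12: (0,0) -> (-12,0) [heading=180, draw]
FD 3: (-12,0) -> (-15,0) [heading=180, draw]
BK 8: (-15,0) -> (-7,0) [heading=180, draw]
RT 90: heading 180 -> 90
FD 3: (-7,0) -> (-7,3) [heading=90, draw]
RT 60: heading 90 -> 30
RT 30: heading 30 -> 0
FD 16: (-7,3) -> (9,3) [heading=0, draw]
RT 150: heading 0 -> 210
FD 6: (9,3) -> (3.804,0) [heading=210, draw]
BK 3: (3.804,0) -> (6.402,1.5) [heading=210, draw]
Final: pos=(6.402,1.5), heading=210, 7 segment(s) drawn

Segment endpoints: x in {-15, -12, -7, 0, 3.804, 6.402, 9}, y in {0, 0, 0, 0, 0, 1.5, 3}
xmin=-15, ymin=0, xmax=9, ymax=3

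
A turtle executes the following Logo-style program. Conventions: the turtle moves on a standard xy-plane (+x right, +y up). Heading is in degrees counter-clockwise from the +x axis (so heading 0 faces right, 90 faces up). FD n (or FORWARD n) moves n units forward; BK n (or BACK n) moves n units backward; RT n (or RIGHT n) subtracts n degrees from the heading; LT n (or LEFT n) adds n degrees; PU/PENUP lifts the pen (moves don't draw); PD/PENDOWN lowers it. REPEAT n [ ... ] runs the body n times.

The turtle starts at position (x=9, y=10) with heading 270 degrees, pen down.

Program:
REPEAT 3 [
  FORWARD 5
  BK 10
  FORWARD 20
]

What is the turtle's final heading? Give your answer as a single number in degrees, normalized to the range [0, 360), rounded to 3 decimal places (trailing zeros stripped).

Executing turtle program step by step:
Start: pos=(9,10), heading=270, pen down
REPEAT 3 [
  -- iteration 1/3 --
  FD 5: (9,10) -> (9,5) [heading=270, draw]
  BK 10: (9,5) -> (9,15) [heading=270, draw]
  FD 20: (9,15) -> (9,-5) [heading=270, draw]
  -- iteration 2/3 --
  FD 5: (9,-5) -> (9,-10) [heading=270, draw]
  BK 10: (9,-10) -> (9,0) [heading=270, draw]
  FD 20: (9,0) -> (9,-20) [heading=270, draw]
  -- iteration 3/3 --
  FD 5: (9,-20) -> (9,-25) [heading=270, draw]
  BK 10: (9,-25) -> (9,-15) [heading=270, draw]
  FD 20: (9,-15) -> (9,-35) [heading=270, draw]
]
Final: pos=(9,-35), heading=270, 9 segment(s) drawn

Answer: 270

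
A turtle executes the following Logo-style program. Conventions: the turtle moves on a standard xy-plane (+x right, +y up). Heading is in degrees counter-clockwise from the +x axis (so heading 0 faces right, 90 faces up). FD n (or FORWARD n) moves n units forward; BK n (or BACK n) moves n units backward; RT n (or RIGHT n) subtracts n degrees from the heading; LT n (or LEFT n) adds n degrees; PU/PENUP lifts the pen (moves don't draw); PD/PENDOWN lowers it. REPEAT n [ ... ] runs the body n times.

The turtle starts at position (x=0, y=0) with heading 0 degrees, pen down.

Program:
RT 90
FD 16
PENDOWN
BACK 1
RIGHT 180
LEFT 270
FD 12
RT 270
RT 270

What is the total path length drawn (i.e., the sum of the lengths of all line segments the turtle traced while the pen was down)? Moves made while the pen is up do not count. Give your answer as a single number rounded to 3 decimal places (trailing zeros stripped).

Executing turtle program step by step:
Start: pos=(0,0), heading=0, pen down
RT 90: heading 0 -> 270
FD 16: (0,0) -> (0,-16) [heading=270, draw]
PD: pen down
BK 1: (0,-16) -> (0,-15) [heading=270, draw]
RT 180: heading 270 -> 90
LT 270: heading 90 -> 0
FD 12: (0,-15) -> (12,-15) [heading=0, draw]
RT 270: heading 0 -> 90
RT 270: heading 90 -> 180
Final: pos=(12,-15), heading=180, 3 segment(s) drawn

Segment lengths:
  seg 1: (0,0) -> (0,-16), length = 16
  seg 2: (0,-16) -> (0,-15), length = 1
  seg 3: (0,-15) -> (12,-15), length = 12
Total = 29

Answer: 29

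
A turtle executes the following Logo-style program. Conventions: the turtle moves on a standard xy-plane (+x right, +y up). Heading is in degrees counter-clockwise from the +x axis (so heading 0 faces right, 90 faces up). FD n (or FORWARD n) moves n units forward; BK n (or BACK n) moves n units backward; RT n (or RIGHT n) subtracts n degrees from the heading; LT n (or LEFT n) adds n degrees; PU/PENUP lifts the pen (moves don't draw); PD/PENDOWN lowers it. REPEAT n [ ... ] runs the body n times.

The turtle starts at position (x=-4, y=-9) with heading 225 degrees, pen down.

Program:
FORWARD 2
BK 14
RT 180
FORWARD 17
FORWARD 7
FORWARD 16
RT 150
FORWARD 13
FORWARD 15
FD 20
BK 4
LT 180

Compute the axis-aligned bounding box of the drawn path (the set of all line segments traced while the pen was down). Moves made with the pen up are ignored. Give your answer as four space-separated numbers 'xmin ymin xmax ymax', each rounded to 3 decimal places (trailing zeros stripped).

Executing turtle program step by step:
Start: pos=(-4,-9), heading=225, pen down
FD 2: (-4,-9) -> (-5.414,-10.414) [heading=225, draw]
BK 14: (-5.414,-10.414) -> (4.485,-0.515) [heading=225, draw]
RT 180: heading 225 -> 45
FD 17: (4.485,-0.515) -> (16.506,11.506) [heading=45, draw]
FD 7: (16.506,11.506) -> (21.456,16.456) [heading=45, draw]
FD 16: (21.456,16.456) -> (32.77,27.77) [heading=45, draw]
RT 150: heading 45 -> 255
FD 13: (32.77,27.77) -> (29.405,15.213) [heading=255, draw]
FD 15: (29.405,15.213) -> (25.523,0.724) [heading=255, draw]
FD 20: (25.523,0.724) -> (20.346,-18.595) [heading=255, draw]
BK 4: (20.346,-18.595) -> (21.382,-14.731) [heading=255, draw]
LT 180: heading 255 -> 75
Final: pos=(21.382,-14.731), heading=75, 9 segment(s) drawn

Segment endpoints: x in {-5.414, -4, 4.485, 16.506, 20.346, 21.382, 21.456, 25.523, 29.405, 32.77}, y in {-18.595, -14.731, -10.414, -9, -0.515, 0.724, 11.506, 15.213, 16.456, 27.77}
xmin=-5.414, ymin=-18.595, xmax=32.77, ymax=27.77

Answer: -5.414 -18.595 32.77 27.77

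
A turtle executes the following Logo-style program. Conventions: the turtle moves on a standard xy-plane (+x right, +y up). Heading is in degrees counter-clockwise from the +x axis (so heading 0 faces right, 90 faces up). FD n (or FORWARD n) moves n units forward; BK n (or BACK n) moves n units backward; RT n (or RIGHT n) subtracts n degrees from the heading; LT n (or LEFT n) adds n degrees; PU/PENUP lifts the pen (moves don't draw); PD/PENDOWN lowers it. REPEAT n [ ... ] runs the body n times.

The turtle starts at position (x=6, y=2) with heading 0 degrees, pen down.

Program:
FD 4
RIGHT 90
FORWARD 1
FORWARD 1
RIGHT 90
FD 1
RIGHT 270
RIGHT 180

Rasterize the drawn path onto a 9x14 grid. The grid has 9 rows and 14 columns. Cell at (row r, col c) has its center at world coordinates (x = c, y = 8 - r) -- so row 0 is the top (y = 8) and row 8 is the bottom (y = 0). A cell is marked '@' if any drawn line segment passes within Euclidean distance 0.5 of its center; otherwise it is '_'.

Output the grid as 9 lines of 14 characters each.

Answer: ______________
______________
______________
______________
______________
______________
______@@@@@___
__________@___
_________@@___

Derivation:
Segment 0: (6,2) -> (10,2)
Segment 1: (10,2) -> (10,1)
Segment 2: (10,1) -> (10,0)
Segment 3: (10,0) -> (9,-0)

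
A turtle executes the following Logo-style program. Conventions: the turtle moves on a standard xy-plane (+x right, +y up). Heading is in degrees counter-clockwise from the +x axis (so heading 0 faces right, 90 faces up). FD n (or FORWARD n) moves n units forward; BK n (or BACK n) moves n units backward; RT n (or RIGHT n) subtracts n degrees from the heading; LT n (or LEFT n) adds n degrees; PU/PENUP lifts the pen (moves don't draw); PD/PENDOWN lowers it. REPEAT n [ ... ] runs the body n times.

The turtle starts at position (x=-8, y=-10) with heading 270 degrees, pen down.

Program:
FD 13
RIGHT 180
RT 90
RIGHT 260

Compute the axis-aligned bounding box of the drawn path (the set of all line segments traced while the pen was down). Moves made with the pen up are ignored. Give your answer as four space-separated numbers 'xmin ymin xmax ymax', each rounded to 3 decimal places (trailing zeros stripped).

Executing turtle program step by step:
Start: pos=(-8,-10), heading=270, pen down
FD 13: (-8,-10) -> (-8,-23) [heading=270, draw]
RT 180: heading 270 -> 90
RT 90: heading 90 -> 0
RT 260: heading 0 -> 100
Final: pos=(-8,-23), heading=100, 1 segment(s) drawn

Segment endpoints: x in {-8, -8}, y in {-23, -10}
xmin=-8, ymin=-23, xmax=-8, ymax=-10

Answer: -8 -23 -8 -10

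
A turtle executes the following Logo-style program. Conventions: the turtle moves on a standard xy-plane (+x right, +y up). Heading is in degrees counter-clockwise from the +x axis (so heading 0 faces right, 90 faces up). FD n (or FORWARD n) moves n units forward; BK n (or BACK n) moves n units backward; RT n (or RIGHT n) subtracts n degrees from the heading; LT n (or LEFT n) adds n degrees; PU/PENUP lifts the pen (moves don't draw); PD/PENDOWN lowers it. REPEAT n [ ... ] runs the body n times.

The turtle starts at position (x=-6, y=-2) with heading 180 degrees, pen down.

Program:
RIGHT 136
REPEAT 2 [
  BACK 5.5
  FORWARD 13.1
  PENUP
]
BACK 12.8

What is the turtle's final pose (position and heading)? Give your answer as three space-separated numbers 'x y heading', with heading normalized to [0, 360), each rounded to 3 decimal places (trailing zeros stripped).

Answer: -4.274 -0.333 44

Derivation:
Executing turtle program step by step:
Start: pos=(-6,-2), heading=180, pen down
RT 136: heading 180 -> 44
REPEAT 2 [
  -- iteration 1/2 --
  BK 5.5: (-6,-2) -> (-9.956,-5.821) [heading=44, draw]
  FD 13.1: (-9.956,-5.821) -> (-0.533,3.279) [heading=44, draw]
  PU: pen up
  -- iteration 2/2 --
  BK 5.5: (-0.533,3.279) -> (-4.489,-0.541) [heading=44, move]
  FD 13.1: (-4.489,-0.541) -> (4.934,8.559) [heading=44, move]
  PU: pen up
]
BK 12.8: (4.934,8.559) -> (-4.274,-0.333) [heading=44, move]
Final: pos=(-4.274,-0.333), heading=44, 2 segment(s) drawn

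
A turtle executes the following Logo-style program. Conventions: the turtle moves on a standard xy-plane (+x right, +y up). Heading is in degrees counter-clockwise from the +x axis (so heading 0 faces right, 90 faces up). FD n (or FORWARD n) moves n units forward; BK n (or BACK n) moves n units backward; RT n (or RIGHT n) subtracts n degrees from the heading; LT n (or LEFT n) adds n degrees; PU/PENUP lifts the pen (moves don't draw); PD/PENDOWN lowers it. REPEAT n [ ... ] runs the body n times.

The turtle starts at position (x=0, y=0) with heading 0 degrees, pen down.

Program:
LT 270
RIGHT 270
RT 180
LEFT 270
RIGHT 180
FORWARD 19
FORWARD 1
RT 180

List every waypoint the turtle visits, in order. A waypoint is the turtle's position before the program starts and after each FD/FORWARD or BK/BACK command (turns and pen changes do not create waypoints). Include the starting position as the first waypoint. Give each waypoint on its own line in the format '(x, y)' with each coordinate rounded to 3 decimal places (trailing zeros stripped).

Executing turtle program step by step:
Start: pos=(0,0), heading=0, pen down
LT 270: heading 0 -> 270
RT 270: heading 270 -> 0
RT 180: heading 0 -> 180
LT 270: heading 180 -> 90
RT 180: heading 90 -> 270
FD 19: (0,0) -> (0,-19) [heading=270, draw]
FD 1: (0,-19) -> (0,-20) [heading=270, draw]
RT 180: heading 270 -> 90
Final: pos=(0,-20), heading=90, 2 segment(s) drawn
Waypoints (3 total):
(0, 0)
(0, -19)
(0, -20)

Answer: (0, 0)
(0, -19)
(0, -20)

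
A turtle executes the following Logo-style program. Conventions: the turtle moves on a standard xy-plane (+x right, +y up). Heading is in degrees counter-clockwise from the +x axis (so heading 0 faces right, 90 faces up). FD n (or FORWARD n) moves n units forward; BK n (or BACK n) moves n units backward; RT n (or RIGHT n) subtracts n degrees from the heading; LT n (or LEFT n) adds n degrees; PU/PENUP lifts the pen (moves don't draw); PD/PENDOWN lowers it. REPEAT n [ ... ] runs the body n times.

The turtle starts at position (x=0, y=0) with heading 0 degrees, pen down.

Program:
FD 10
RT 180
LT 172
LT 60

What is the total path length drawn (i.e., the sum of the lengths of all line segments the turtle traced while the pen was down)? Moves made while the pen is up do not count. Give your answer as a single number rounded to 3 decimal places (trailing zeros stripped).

Executing turtle program step by step:
Start: pos=(0,0), heading=0, pen down
FD 10: (0,0) -> (10,0) [heading=0, draw]
RT 180: heading 0 -> 180
LT 172: heading 180 -> 352
LT 60: heading 352 -> 52
Final: pos=(10,0), heading=52, 1 segment(s) drawn

Segment lengths:
  seg 1: (0,0) -> (10,0), length = 10
Total = 10

Answer: 10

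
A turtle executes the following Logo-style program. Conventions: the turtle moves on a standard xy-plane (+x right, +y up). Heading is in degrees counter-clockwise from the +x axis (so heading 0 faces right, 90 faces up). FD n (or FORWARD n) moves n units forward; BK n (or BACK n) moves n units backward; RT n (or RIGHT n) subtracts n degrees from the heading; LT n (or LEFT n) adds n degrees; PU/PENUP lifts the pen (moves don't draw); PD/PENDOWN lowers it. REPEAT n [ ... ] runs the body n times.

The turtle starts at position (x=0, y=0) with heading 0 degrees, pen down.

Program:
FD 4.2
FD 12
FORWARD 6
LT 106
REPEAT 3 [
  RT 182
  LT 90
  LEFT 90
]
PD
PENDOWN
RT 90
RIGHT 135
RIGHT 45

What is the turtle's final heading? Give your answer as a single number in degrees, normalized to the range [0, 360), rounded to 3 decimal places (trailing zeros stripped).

Executing turtle program step by step:
Start: pos=(0,0), heading=0, pen down
FD 4.2: (0,0) -> (4.2,0) [heading=0, draw]
FD 12: (4.2,0) -> (16.2,0) [heading=0, draw]
FD 6: (16.2,0) -> (22.2,0) [heading=0, draw]
LT 106: heading 0 -> 106
REPEAT 3 [
  -- iteration 1/3 --
  RT 182: heading 106 -> 284
  LT 90: heading 284 -> 14
  LT 90: heading 14 -> 104
  -- iteration 2/3 --
  RT 182: heading 104 -> 282
  LT 90: heading 282 -> 12
  LT 90: heading 12 -> 102
  -- iteration 3/3 --
  RT 182: heading 102 -> 280
  LT 90: heading 280 -> 10
  LT 90: heading 10 -> 100
]
PD: pen down
PD: pen down
RT 90: heading 100 -> 10
RT 135: heading 10 -> 235
RT 45: heading 235 -> 190
Final: pos=(22.2,0), heading=190, 3 segment(s) drawn

Answer: 190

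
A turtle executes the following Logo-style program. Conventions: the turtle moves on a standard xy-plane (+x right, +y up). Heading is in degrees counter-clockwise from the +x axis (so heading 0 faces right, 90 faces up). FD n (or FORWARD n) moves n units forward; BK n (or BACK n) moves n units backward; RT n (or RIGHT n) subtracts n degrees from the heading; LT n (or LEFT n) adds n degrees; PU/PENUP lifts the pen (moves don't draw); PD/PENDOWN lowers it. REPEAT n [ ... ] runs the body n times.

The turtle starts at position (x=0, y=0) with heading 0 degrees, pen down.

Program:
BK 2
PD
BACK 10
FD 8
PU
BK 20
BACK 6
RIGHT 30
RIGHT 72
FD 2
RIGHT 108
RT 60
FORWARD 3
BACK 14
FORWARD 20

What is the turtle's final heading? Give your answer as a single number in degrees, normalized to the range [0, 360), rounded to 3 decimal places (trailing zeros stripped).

Answer: 90

Derivation:
Executing turtle program step by step:
Start: pos=(0,0), heading=0, pen down
BK 2: (0,0) -> (-2,0) [heading=0, draw]
PD: pen down
BK 10: (-2,0) -> (-12,0) [heading=0, draw]
FD 8: (-12,0) -> (-4,0) [heading=0, draw]
PU: pen up
BK 20: (-4,0) -> (-24,0) [heading=0, move]
BK 6: (-24,0) -> (-30,0) [heading=0, move]
RT 30: heading 0 -> 330
RT 72: heading 330 -> 258
FD 2: (-30,0) -> (-30.416,-1.956) [heading=258, move]
RT 108: heading 258 -> 150
RT 60: heading 150 -> 90
FD 3: (-30.416,-1.956) -> (-30.416,1.044) [heading=90, move]
BK 14: (-30.416,1.044) -> (-30.416,-12.956) [heading=90, move]
FD 20: (-30.416,-12.956) -> (-30.416,7.044) [heading=90, move]
Final: pos=(-30.416,7.044), heading=90, 3 segment(s) drawn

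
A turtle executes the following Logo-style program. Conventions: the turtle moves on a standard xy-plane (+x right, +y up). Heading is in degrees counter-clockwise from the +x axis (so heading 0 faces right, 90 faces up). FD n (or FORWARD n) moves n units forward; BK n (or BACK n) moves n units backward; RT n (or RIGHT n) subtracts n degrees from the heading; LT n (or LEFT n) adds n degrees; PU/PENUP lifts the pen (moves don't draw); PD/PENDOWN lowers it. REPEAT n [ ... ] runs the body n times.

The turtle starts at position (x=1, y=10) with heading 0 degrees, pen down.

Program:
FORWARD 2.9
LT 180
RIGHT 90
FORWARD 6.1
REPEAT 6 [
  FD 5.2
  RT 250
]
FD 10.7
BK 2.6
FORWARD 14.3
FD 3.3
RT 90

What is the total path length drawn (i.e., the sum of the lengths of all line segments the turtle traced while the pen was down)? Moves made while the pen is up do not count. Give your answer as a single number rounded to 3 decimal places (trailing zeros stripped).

Executing turtle program step by step:
Start: pos=(1,10), heading=0, pen down
FD 2.9: (1,10) -> (3.9,10) [heading=0, draw]
LT 180: heading 0 -> 180
RT 90: heading 180 -> 90
FD 6.1: (3.9,10) -> (3.9,16.1) [heading=90, draw]
REPEAT 6 [
  -- iteration 1/6 --
  FD 5.2: (3.9,16.1) -> (3.9,21.3) [heading=90, draw]
  RT 250: heading 90 -> 200
  -- iteration 2/6 --
  FD 5.2: (3.9,21.3) -> (-0.986,19.521) [heading=200, draw]
  RT 250: heading 200 -> 310
  -- iteration 3/6 --
  FD 5.2: (-0.986,19.521) -> (2.356,15.538) [heading=310, draw]
  RT 250: heading 310 -> 60
  -- iteration 4/6 --
  FD 5.2: (2.356,15.538) -> (4.956,20.041) [heading=60, draw]
  RT 250: heading 60 -> 170
  -- iteration 5/6 --
  FD 5.2: (4.956,20.041) -> (-0.165,20.944) [heading=170, draw]
  RT 250: heading 170 -> 280
  -- iteration 6/6 --
  FD 5.2: (-0.165,20.944) -> (0.738,15.823) [heading=280, draw]
  RT 250: heading 280 -> 30
]
FD 10.7: (0.738,15.823) -> (10.005,21.173) [heading=30, draw]
BK 2.6: (10.005,21.173) -> (7.753,19.873) [heading=30, draw]
FD 14.3: (7.753,19.873) -> (20.137,27.023) [heading=30, draw]
FD 3.3: (20.137,27.023) -> (22.995,28.673) [heading=30, draw]
RT 90: heading 30 -> 300
Final: pos=(22.995,28.673), heading=300, 12 segment(s) drawn

Segment lengths:
  seg 1: (1,10) -> (3.9,10), length = 2.9
  seg 2: (3.9,10) -> (3.9,16.1), length = 6.1
  seg 3: (3.9,16.1) -> (3.9,21.3), length = 5.2
  seg 4: (3.9,21.3) -> (-0.986,19.521), length = 5.2
  seg 5: (-0.986,19.521) -> (2.356,15.538), length = 5.2
  seg 6: (2.356,15.538) -> (4.956,20.041), length = 5.2
  seg 7: (4.956,20.041) -> (-0.165,20.944), length = 5.2
  seg 8: (-0.165,20.944) -> (0.738,15.823), length = 5.2
  seg 9: (0.738,15.823) -> (10.005,21.173), length = 10.7
  seg 10: (10.005,21.173) -> (7.753,19.873), length = 2.6
  seg 11: (7.753,19.873) -> (20.137,27.023), length = 14.3
  seg 12: (20.137,27.023) -> (22.995,28.673), length = 3.3
Total = 71.1

Answer: 71.1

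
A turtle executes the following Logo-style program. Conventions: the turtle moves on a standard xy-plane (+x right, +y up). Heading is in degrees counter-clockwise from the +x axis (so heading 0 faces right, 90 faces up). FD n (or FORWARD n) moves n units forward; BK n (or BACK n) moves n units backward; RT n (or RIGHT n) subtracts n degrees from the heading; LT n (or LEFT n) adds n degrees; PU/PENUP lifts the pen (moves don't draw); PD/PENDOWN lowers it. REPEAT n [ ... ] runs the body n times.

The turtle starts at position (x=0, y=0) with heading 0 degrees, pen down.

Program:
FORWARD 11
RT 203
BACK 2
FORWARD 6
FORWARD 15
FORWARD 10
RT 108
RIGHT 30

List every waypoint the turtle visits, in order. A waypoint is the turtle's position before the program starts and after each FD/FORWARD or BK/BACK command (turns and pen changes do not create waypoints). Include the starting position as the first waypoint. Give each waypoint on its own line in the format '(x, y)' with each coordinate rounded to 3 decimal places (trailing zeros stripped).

Answer: (0, 0)
(11, 0)
(12.841, -0.781)
(7.318, 1.563)
(-6.49, 7.424)
(-15.695, 11.331)

Derivation:
Executing turtle program step by step:
Start: pos=(0,0), heading=0, pen down
FD 11: (0,0) -> (11,0) [heading=0, draw]
RT 203: heading 0 -> 157
BK 2: (11,0) -> (12.841,-0.781) [heading=157, draw]
FD 6: (12.841,-0.781) -> (7.318,1.563) [heading=157, draw]
FD 15: (7.318,1.563) -> (-6.49,7.424) [heading=157, draw]
FD 10: (-6.49,7.424) -> (-15.695,11.331) [heading=157, draw]
RT 108: heading 157 -> 49
RT 30: heading 49 -> 19
Final: pos=(-15.695,11.331), heading=19, 5 segment(s) drawn
Waypoints (6 total):
(0, 0)
(11, 0)
(12.841, -0.781)
(7.318, 1.563)
(-6.49, 7.424)
(-15.695, 11.331)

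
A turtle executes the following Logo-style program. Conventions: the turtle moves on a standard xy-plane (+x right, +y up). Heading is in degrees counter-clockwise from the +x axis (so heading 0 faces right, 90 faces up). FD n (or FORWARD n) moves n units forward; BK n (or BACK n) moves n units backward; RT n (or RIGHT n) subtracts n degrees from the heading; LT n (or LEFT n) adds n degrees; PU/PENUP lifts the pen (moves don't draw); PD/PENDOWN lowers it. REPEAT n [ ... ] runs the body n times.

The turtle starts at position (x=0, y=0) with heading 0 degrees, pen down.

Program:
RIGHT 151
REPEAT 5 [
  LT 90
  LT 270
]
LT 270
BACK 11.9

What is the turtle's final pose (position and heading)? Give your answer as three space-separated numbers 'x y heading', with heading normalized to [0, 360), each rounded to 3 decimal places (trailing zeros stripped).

Answer: 5.769 -10.408 119

Derivation:
Executing turtle program step by step:
Start: pos=(0,0), heading=0, pen down
RT 151: heading 0 -> 209
REPEAT 5 [
  -- iteration 1/5 --
  LT 90: heading 209 -> 299
  LT 270: heading 299 -> 209
  -- iteration 2/5 --
  LT 90: heading 209 -> 299
  LT 270: heading 299 -> 209
  -- iteration 3/5 --
  LT 90: heading 209 -> 299
  LT 270: heading 299 -> 209
  -- iteration 4/5 --
  LT 90: heading 209 -> 299
  LT 270: heading 299 -> 209
  -- iteration 5/5 --
  LT 90: heading 209 -> 299
  LT 270: heading 299 -> 209
]
LT 270: heading 209 -> 119
BK 11.9: (0,0) -> (5.769,-10.408) [heading=119, draw]
Final: pos=(5.769,-10.408), heading=119, 1 segment(s) drawn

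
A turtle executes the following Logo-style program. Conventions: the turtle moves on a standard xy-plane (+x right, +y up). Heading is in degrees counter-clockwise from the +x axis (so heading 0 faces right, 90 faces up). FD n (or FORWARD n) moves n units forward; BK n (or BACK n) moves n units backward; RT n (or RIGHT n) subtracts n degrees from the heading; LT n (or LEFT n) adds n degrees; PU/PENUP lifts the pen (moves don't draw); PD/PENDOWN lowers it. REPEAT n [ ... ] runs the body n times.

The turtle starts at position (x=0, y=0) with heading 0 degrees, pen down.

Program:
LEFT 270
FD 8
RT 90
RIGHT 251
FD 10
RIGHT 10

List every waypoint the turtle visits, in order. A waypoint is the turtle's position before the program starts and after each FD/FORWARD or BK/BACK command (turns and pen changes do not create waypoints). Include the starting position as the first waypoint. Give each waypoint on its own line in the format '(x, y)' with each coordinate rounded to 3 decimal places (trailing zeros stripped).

Executing turtle program step by step:
Start: pos=(0,0), heading=0, pen down
LT 270: heading 0 -> 270
FD 8: (0,0) -> (0,-8) [heading=270, draw]
RT 90: heading 270 -> 180
RT 251: heading 180 -> 289
FD 10: (0,-8) -> (3.256,-17.455) [heading=289, draw]
RT 10: heading 289 -> 279
Final: pos=(3.256,-17.455), heading=279, 2 segment(s) drawn
Waypoints (3 total):
(0, 0)
(0, -8)
(3.256, -17.455)

Answer: (0, 0)
(0, -8)
(3.256, -17.455)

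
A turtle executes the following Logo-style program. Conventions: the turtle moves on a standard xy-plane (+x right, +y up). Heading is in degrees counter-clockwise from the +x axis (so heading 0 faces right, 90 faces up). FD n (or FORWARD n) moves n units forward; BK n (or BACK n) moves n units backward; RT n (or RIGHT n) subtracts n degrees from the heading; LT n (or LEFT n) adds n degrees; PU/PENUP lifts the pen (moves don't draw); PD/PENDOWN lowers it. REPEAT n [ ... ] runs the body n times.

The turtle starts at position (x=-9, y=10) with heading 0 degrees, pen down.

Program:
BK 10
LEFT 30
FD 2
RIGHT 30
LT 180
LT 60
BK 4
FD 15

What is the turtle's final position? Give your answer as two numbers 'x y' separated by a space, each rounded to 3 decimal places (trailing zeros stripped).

Answer: -22.768 1.474

Derivation:
Executing turtle program step by step:
Start: pos=(-9,10), heading=0, pen down
BK 10: (-9,10) -> (-19,10) [heading=0, draw]
LT 30: heading 0 -> 30
FD 2: (-19,10) -> (-17.268,11) [heading=30, draw]
RT 30: heading 30 -> 0
LT 180: heading 0 -> 180
LT 60: heading 180 -> 240
BK 4: (-17.268,11) -> (-15.268,14.464) [heading=240, draw]
FD 15: (-15.268,14.464) -> (-22.768,1.474) [heading=240, draw]
Final: pos=(-22.768,1.474), heading=240, 4 segment(s) drawn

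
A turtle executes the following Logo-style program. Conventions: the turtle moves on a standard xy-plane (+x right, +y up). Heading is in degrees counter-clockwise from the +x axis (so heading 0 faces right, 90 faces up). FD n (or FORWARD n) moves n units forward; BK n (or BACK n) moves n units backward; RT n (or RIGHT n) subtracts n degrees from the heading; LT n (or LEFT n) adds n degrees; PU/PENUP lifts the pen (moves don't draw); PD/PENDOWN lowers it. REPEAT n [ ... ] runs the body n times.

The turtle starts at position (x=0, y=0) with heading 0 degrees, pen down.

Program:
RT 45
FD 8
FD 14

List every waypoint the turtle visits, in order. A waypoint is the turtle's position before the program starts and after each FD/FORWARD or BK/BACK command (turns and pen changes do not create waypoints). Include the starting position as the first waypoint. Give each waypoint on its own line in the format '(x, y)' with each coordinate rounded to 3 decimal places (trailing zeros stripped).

Executing turtle program step by step:
Start: pos=(0,0), heading=0, pen down
RT 45: heading 0 -> 315
FD 8: (0,0) -> (5.657,-5.657) [heading=315, draw]
FD 14: (5.657,-5.657) -> (15.556,-15.556) [heading=315, draw]
Final: pos=(15.556,-15.556), heading=315, 2 segment(s) drawn
Waypoints (3 total):
(0, 0)
(5.657, -5.657)
(15.556, -15.556)

Answer: (0, 0)
(5.657, -5.657)
(15.556, -15.556)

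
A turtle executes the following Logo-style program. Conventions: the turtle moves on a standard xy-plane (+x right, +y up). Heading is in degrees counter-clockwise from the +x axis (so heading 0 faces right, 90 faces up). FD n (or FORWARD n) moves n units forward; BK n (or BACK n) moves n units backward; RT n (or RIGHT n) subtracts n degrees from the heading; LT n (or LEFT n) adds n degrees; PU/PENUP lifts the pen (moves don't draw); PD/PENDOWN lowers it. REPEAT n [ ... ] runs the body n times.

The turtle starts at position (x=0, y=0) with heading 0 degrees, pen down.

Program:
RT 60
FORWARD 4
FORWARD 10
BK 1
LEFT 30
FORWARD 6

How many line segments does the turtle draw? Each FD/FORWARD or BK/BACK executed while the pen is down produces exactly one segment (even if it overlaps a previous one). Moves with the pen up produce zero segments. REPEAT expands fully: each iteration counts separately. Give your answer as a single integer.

Executing turtle program step by step:
Start: pos=(0,0), heading=0, pen down
RT 60: heading 0 -> 300
FD 4: (0,0) -> (2,-3.464) [heading=300, draw]
FD 10: (2,-3.464) -> (7,-12.124) [heading=300, draw]
BK 1: (7,-12.124) -> (6.5,-11.258) [heading=300, draw]
LT 30: heading 300 -> 330
FD 6: (6.5,-11.258) -> (11.696,-14.258) [heading=330, draw]
Final: pos=(11.696,-14.258), heading=330, 4 segment(s) drawn
Segments drawn: 4

Answer: 4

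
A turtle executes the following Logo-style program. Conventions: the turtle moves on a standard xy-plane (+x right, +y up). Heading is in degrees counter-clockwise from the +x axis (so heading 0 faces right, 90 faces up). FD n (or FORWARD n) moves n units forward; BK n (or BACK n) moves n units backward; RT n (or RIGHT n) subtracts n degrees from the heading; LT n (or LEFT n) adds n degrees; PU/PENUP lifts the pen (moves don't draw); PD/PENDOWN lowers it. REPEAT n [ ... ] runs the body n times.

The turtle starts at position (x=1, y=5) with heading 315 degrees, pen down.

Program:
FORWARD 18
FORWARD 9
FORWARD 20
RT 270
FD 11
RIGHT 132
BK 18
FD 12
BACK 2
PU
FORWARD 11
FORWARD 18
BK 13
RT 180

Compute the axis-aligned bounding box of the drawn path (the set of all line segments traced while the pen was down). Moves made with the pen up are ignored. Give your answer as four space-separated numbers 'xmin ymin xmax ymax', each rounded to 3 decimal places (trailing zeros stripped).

Answer: 1 -28.234 42.012 5

Derivation:
Executing turtle program step by step:
Start: pos=(1,5), heading=315, pen down
FD 18: (1,5) -> (13.728,-7.728) [heading=315, draw]
FD 9: (13.728,-7.728) -> (20.092,-14.092) [heading=315, draw]
FD 20: (20.092,-14.092) -> (34.234,-28.234) [heading=315, draw]
RT 270: heading 315 -> 45
FD 11: (34.234,-28.234) -> (42.012,-20.456) [heading=45, draw]
RT 132: heading 45 -> 273
BK 18: (42.012,-20.456) -> (41.07,-2.481) [heading=273, draw]
FD 12: (41.07,-2.481) -> (41.698,-14.464) [heading=273, draw]
BK 2: (41.698,-14.464) -> (41.594,-12.467) [heading=273, draw]
PU: pen up
FD 11: (41.594,-12.467) -> (42.169,-23.452) [heading=273, move]
FD 18: (42.169,-23.452) -> (43.111,-41.427) [heading=273, move]
BK 13: (43.111,-41.427) -> (42.431,-28.445) [heading=273, move]
RT 180: heading 273 -> 93
Final: pos=(42.431,-28.445), heading=93, 7 segment(s) drawn

Segment endpoints: x in {1, 13.728, 20.092, 34.234, 41.07, 41.594, 41.698, 42.012}, y in {-28.234, -20.456, -14.464, -14.092, -12.467, -7.728, -2.481, 5}
xmin=1, ymin=-28.234, xmax=42.012, ymax=5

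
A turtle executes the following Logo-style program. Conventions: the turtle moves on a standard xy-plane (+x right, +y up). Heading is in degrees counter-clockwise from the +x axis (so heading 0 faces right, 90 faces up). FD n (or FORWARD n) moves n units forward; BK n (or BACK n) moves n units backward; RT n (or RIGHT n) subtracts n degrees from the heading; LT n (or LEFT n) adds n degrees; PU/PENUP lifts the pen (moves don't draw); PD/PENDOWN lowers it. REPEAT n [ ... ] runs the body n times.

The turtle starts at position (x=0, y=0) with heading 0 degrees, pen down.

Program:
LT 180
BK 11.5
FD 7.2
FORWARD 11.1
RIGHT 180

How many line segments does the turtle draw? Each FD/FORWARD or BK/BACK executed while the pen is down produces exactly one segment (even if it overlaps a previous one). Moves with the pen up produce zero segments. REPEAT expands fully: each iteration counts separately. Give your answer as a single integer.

Executing turtle program step by step:
Start: pos=(0,0), heading=0, pen down
LT 180: heading 0 -> 180
BK 11.5: (0,0) -> (11.5,0) [heading=180, draw]
FD 7.2: (11.5,0) -> (4.3,0) [heading=180, draw]
FD 11.1: (4.3,0) -> (-6.8,0) [heading=180, draw]
RT 180: heading 180 -> 0
Final: pos=(-6.8,0), heading=0, 3 segment(s) drawn
Segments drawn: 3

Answer: 3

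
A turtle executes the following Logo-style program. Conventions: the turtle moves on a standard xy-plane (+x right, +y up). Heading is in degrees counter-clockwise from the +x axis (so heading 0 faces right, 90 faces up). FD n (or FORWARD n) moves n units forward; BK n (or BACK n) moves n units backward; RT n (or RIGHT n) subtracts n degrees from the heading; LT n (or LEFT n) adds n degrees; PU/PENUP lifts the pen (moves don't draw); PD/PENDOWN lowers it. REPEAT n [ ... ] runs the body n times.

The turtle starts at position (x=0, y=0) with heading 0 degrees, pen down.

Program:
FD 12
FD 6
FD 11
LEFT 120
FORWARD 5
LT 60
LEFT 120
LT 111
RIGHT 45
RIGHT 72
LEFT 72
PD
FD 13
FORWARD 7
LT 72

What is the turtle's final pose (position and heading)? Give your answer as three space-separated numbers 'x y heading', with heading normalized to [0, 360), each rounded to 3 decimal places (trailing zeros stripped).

Executing turtle program step by step:
Start: pos=(0,0), heading=0, pen down
FD 12: (0,0) -> (12,0) [heading=0, draw]
FD 6: (12,0) -> (18,0) [heading=0, draw]
FD 11: (18,0) -> (29,0) [heading=0, draw]
LT 120: heading 0 -> 120
FD 5: (29,0) -> (26.5,4.33) [heading=120, draw]
LT 60: heading 120 -> 180
LT 120: heading 180 -> 300
LT 111: heading 300 -> 51
RT 45: heading 51 -> 6
RT 72: heading 6 -> 294
LT 72: heading 294 -> 6
PD: pen down
FD 13: (26.5,4.33) -> (39.429,5.689) [heading=6, draw]
FD 7: (39.429,5.689) -> (46.39,6.421) [heading=6, draw]
LT 72: heading 6 -> 78
Final: pos=(46.39,6.421), heading=78, 6 segment(s) drawn

Answer: 46.39 6.421 78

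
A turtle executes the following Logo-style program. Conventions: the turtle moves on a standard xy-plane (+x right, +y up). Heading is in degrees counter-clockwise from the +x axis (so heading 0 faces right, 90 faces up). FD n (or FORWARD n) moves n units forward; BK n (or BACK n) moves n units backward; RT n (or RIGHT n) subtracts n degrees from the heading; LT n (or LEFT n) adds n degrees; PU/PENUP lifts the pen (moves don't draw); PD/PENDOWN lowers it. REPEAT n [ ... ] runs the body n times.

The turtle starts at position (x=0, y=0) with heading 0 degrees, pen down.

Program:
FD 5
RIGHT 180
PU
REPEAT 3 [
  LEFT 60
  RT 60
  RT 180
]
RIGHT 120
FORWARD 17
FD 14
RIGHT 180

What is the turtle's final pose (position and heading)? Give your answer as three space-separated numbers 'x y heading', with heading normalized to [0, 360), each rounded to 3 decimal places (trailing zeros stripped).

Answer: -10.5 -26.847 60

Derivation:
Executing turtle program step by step:
Start: pos=(0,0), heading=0, pen down
FD 5: (0,0) -> (5,0) [heading=0, draw]
RT 180: heading 0 -> 180
PU: pen up
REPEAT 3 [
  -- iteration 1/3 --
  LT 60: heading 180 -> 240
  RT 60: heading 240 -> 180
  RT 180: heading 180 -> 0
  -- iteration 2/3 --
  LT 60: heading 0 -> 60
  RT 60: heading 60 -> 0
  RT 180: heading 0 -> 180
  -- iteration 3/3 --
  LT 60: heading 180 -> 240
  RT 60: heading 240 -> 180
  RT 180: heading 180 -> 0
]
RT 120: heading 0 -> 240
FD 17: (5,0) -> (-3.5,-14.722) [heading=240, move]
FD 14: (-3.5,-14.722) -> (-10.5,-26.847) [heading=240, move]
RT 180: heading 240 -> 60
Final: pos=(-10.5,-26.847), heading=60, 1 segment(s) drawn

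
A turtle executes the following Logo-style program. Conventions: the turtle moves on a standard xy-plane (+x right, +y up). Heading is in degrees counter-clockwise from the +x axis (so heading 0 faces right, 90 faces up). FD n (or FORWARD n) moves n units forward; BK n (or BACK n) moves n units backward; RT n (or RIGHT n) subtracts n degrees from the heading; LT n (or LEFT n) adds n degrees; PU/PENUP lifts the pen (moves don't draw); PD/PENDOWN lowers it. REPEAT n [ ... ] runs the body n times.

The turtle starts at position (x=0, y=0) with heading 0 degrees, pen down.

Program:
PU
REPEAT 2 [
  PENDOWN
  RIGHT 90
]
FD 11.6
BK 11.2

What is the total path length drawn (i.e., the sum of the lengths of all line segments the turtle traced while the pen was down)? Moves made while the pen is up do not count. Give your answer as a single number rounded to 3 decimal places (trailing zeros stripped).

Executing turtle program step by step:
Start: pos=(0,0), heading=0, pen down
PU: pen up
REPEAT 2 [
  -- iteration 1/2 --
  PD: pen down
  RT 90: heading 0 -> 270
  -- iteration 2/2 --
  PD: pen down
  RT 90: heading 270 -> 180
]
FD 11.6: (0,0) -> (-11.6,0) [heading=180, draw]
BK 11.2: (-11.6,0) -> (-0.4,0) [heading=180, draw]
Final: pos=(-0.4,0), heading=180, 2 segment(s) drawn

Segment lengths:
  seg 1: (0,0) -> (-11.6,0), length = 11.6
  seg 2: (-11.6,0) -> (-0.4,0), length = 11.2
Total = 22.8

Answer: 22.8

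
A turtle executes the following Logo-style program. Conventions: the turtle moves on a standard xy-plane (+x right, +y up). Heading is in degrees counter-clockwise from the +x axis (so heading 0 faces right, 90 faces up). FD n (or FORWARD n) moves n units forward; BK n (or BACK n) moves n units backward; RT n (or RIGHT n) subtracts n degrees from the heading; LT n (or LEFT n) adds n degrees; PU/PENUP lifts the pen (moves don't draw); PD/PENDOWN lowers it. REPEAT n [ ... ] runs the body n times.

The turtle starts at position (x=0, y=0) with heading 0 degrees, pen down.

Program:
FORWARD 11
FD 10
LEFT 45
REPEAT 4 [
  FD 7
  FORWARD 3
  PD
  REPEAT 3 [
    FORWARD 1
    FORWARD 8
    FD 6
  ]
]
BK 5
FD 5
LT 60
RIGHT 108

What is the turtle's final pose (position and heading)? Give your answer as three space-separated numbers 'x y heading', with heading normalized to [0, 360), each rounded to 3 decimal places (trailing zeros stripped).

Answer: 176.563 155.563 357

Derivation:
Executing turtle program step by step:
Start: pos=(0,0), heading=0, pen down
FD 11: (0,0) -> (11,0) [heading=0, draw]
FD 10: (11,0) -> (21,0) [heading=0, draw]
LT 45: heading 0 -> 45
REPEAT 4 [
  -- iteration 1/4 --
  FD 7: (21,0) -> (25.95,4.95) [heading=45, draw]
  FD 3: (25.95,4.95) -> (28.071,7.071) [heading=45, draw]
  PD: pen down
  REPEAT 3 [
    -- iteration 1/3 --
    FD 1: (28.071,7.071) -> (28.778,7.778) [heading=45, draw]
    FD 8: (28.778,7.778) -> (34.435,13.435) [heading=45, draw]
    FD 6: (34.435,13.435) -> (38.678,17.678) [heading=45, draw]
    -- iteration 2/3 --
    FD 1: (38.678,17.678) -> (39.385,18.385) [heading=45, draw]
    FD 8: (39.385,18.385) -> (45.042,24.042) [heading=45, draw]
    FD 6: (45.042,24.042) -> (49.284,28.284) [heading=45, draw]
    -- iteration 3/3 --
    FD 1: (49.284,28.284) -> (49.991,28.991) [heading=45, draw]
    FD 8: (49.991,28.991) -> (55.648,34.648) [heading=45, draw]
    FD 6: (55.648,34.648) -> (59.891,38.891) [heading=45, draw]
  ]
  -- iteration 2/4 --
  FD 7: (59.891,38.891) -> (64.841,43.841) [heading=45, draw]
  FD 3: (64.841,43.841) -> (66.962,45.962) [heading=45, draw]
  PD: pen down
  REPEAT 3 [
    -- iteration 1/3 --
    FD 1: (66.962,45.962) -> (67.669,46.669) [heading=45, draw]
    FD 8: (67.669,46.669) -> (73.326,52.326) [heading=45, draw]
    FD 6: (73.326,52.326) -> (77.569,56.569) [heading=45, draw]
    -- iteration 2/3 --
    FD 1: (77.569,56.569) -> (78.276,57.276) [heading=45, draw]
    FD 8: (78.276,57.276) -> (83.933,62.933) [heading=45, draw]
    FD 6: (83.933,62.933) -> (88.175,67.175) [heading=45, draw]
    -- iteration 3/3 --
    FD 1: (88.175,67.175) -> (88.882,67.882) [heading=45, draw]
    FD 8: (88.882,67.882) -> (94.539,73.539) [heading=45, draw]
    FD 6: (94.539,73.539) -> (98.782,77.782) [heading=45, draw]
  ]
  -- iteration 3/4 --
  FD 7: (98.782,77.782) -> (103.731,82.731) [heading=45, draw]
  FD 3: (103.731,82.731) -> (105.853,84.853) [heading=45, draw]
  PD: pen down
  REPEAT 3 [
    -- iteration 1/3 --
    FD 1: (105.853,84.853) -> (106.56,85.56) [heading=45, draw]
    FD 8: (106.56,85.56) -> (112.217,91.217) [heading=45, draw]
    FD 6: (112.217,91.217) -> (116.459,95.459) [heading=45, draw]
    -- iteration 2/3 --
    FD 1: (116.459,95.459) -> (117.167,96.167) [heading=45, draw]
    FD 8: (117.167,96.167) -> (122.823,101.823) [heading=45, draw]
    FD 6: (122.823,101.823) -> (127.066,106.066) [heading=45, draw]
    -- iteration 3/3 --
    FD 1: (127.066,106.066) -> (127.773,106.773) [heading=45, draw]
    FD 8: (127.773,106.773) -> (133.43,112.43) [heading=45, draw]
    FD 6: (133.43,112.43) -> (137.673,116.673) [heading=45, draw]
  ]
  -- iteration 4/4 --
  FD 7: (137.673,116.673) -> (142.622,121.622) [heading=45, draw]
  FD 3: (142.622,121.622) -> (144.744,123.744) [heading=45, draw]
  PD: pen down
  REPEAT 3 [
    -- iteration 1/3 --
    FD 1: (144.744,123.744) -> (145.451,124.451) [heading=45, draw]
    FD 8: (145.451,124.451) -> (151.108,130.108) [heading=45, draw]
    FD 6: (151.108,130.108) -> (155.35,134.35) [heading=45, draw]
    -- iteration 2/3 --
    FD 1: (155.35,134.35) -> (156.057,135.057) [heading=45, draw]
    FD 8: (156.057,135.057) -> (161.714,140.714) [heading=45, draw]
    FD 6: (161.714,140.714) -> (165.957,144.957) [heading=45, draw]
    -- iteration 3/3 --
    FD 1: (165.957,144.957) -> (166.664,145.664) [heading=45, draw]
    FD 8: (166.664,145.664) -> (172.321,151.321) [heading=45, draw]
    FD 6: (172.321,151.321) -> (176.563,155.563) [heading=45, draw]
  ]
]
BK 5: (176.563,155.563) -> (173.028,152.028) [heading=45, draw]
FD 5: (173.028,152.028) -> (176.563,155.563) [heading=45, draw]
LT 60: heading 45 -> 105
RT 108: heading 105 -> 357
Final: pos=(176.563,155.563), heading=357, 48 segment(s) drawn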